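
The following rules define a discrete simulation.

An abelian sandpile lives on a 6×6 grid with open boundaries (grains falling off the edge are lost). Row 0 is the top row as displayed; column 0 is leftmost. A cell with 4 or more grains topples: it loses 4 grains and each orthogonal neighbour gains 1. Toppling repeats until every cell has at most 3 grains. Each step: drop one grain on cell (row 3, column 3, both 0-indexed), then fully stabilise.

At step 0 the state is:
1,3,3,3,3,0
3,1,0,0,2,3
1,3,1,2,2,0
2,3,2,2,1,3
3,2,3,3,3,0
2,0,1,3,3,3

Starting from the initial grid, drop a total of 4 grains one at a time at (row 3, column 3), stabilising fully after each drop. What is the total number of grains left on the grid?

t=0: 1,3,3,3,3,0
3,1,0,0,2,3
1,3,1,2,2,0
2,3,2,2,1,3
3,2,3,3,3,0
2,0,1,3,3,3
t=1: 1,3,3,3,3,0
3,1,0,0,2,3
1,3,1,2,2,0
2,3,2,3,1,3
3,2,3,3,3,0
2,0,1,3,3,3
t=2: 1,3,3,3,3,0
3,2,0,0,2,3
3,0,3,3,2,0
0,3,1,2,3,3
1,1,2,3,1,2
3,1,3,1,2,0
t=3: 1,3,3,3,3,0
3,2,0,0,2,3
3,0,3,3,2,0
0,3,1,3,3,3
1,1,2,3,1,2
3,1,3,1,2,0
t=4: 1,3,3,3,3,0
3,2,1,1,3,3
3,1,0,2,0,2
0,3,3,3,2,0
1,1,3,0,3,3
3,1,3,2,2,0

67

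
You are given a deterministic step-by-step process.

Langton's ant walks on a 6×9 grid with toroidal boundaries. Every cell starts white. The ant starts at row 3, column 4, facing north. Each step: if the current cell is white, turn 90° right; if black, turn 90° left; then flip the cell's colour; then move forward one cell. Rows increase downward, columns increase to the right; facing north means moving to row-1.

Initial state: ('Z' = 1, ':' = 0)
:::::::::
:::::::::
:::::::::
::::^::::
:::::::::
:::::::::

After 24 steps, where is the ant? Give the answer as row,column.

step 0: :::::::::
:::::::::
:::::::::
::::^::::
:::::::::
:::::::::
step 1: :::::::::
:::::::::
:::::::::
::::Z>:::
:::::::::
:::::::::
step 2: :::::::::
:::::::::
:::::::::
::::ZZ:::
:::::v:::
:::::::::
step 3: :::::::::
:::::::::
:::::::::
::::ZZ:::
::::<Z:::
:::::::::
step 4: :::::::::
:::::::::
:::::::::
::::^Z:::
::::ZZ:::
:::::::::
step 5: :::::::::
:::::::::
:::::::::
:::<:Z:::
::::ZZ:::
:::::::::
step 6: :::::::::
:::::::::
:::^:::::
:::Z:Z:::
::::ZZ:::
:::::::::
step 7: :::::::::
:::::::::
:::Z>::::
:::Z:Z:::
::::ZZ:::
:::::::::
step 8: :::::::::
:::::::::
:::ZZ::::
:::ZvZ:::
::::ZZ:::
:::::::::
step 9: :::::::::
:::::::::
:::ZZ::::
:::<ZZ:::
::::ZZ:::
:::::::::
step 10: :::::::::
:::::::::
:::ZZ::::
::::ZZ:::
:::vZZ:::
:::::::::
step 11: :::::::::
:::::::::
:::ZZ::::
::::ZZ:::
::<ZZZ:::
:::::::::
step 12: :::::::::
:::::::::
:::ZZ::::
::^:ZZ:::
::ZZZZ:::
:::::::::
step 13: :::::::::
:::::::::
:::ZZ::::
::Z>ZZ:::
::ZZZZ:::
:::::::::
step 14: :::::::::
:::::::::
:::ZZ::::
::ZZZZ:::
::ZvZZ:::
:::::::::
step 15: :::::::::
:::::::::
:::ZZ::::
::ZZZZ:::
::Z:>Z:::
:::::::::
step 16: :::::::::
:::::::::
:::ZZ::::
::ZZ^Z:::
::Z::Z:::
:::::::::
step 17: :::::::::
:::::::::
:::ZZ::::
::Z<:Z:::
::Z::Z:::
:::::::::
step 18: :::::::::
:::::::::
:::ZZ::::
::Z::Z:::
::Zv:Z:::
:::::::::
step 19: :::::::::
:::::::::
:::ZZ::::
::Z::Z:::
::<Z:Z:::
:::::::::
step 20: :::::::::
:::::::::
:::ZZ::::
::Z::Z:::
:::Z:Z:::
::v::::::
step 21: :::::::::
:::::::::
:::ZZ::::
::Z::Z:::
:::Z:Z:::
:<Z::::::
step 22: :::::::::
:::::::::
:::ZZ::::
::Z::Z:::
:^:Z:Z:::
:ZZ::::::
step 23: :::::::::
:::::::::
:::ZZ::::
::Z::Z:::
:Z>Z:Z:::
:ZZ::::::
step 24: :::::::::
:::::::::
:::ZZ::::
::Z::Z:::
:ZZZ:Z:::
:Zv::::::

5,2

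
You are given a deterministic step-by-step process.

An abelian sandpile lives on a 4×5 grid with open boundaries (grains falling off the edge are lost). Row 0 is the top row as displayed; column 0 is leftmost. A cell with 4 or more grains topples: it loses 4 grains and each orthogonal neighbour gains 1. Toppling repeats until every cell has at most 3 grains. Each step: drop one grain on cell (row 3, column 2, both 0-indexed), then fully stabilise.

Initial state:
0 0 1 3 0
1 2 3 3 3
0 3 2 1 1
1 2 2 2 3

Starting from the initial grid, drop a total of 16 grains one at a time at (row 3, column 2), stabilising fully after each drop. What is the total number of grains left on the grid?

0) 0 0 1 3 0
1 2 3 3 3
0 3 2 1 1
1 2 2 2 3
1) 0 0 1 3 0
1 2 3 3 3
0 3 2 1 1
1 2 3 2 3
2) 0 0 1 3 0
1 2 3 3 3
0 3 3 1 1
1 3 0 3 3
3) 0 0 1 3 0
1 2 3 3 3
0 3 3 1 1
1 3 1 3 3
4) 0 0 1 3 0
1 2 3 3 3
0 3 3 1 1
1 3 2 3 3
5) 0 0 1 3 0
1 2 3 3 3
0 3 3 1 1
1 3 3 3 3
6) 0 1 3 0 2
2 0 2 3 1
1 2 3 1 0
2 1 3 2 1
7) 0 1 3 0 2
2 0 3 3 1
1 3 0 2 0
2 2 1 3 1
8) 0 1 3 0 2
2 0 3 3 1
1 3 0 2 0
2 2 2 3 1
9) 0 1 3 0 2
2 0 3 3 1
1 3 0 2 0
2 2 3 3 1
10) 0 1 3 0 2
2 0 3 3 1
1 3 1 3 0
2 3 1 0 2
11) 0 1 3 0 2
2 0 3 3 1
1 3 1 3 0
2 3 2 0 2
12) 0 1 3 0 2
2 0 3 3 1
1 3 1 3 0
2 3 3 0 2
13) 0 1 3 0 2
2 1 3 3 1
2 0 3 3 0
3 1 1 1 2
14) 0 1 3 0 2
2 1 3 3 1
2 0 3 3 0
3 1 2 1 2
15) 0 1 3 0 2
2 1 3 3 1
2 0 3 3 0
3 1 3 1 2
16) 0 2 0 2 2
2 2 2 1 2
2 1 2 1 1
3 2 1 3 2

33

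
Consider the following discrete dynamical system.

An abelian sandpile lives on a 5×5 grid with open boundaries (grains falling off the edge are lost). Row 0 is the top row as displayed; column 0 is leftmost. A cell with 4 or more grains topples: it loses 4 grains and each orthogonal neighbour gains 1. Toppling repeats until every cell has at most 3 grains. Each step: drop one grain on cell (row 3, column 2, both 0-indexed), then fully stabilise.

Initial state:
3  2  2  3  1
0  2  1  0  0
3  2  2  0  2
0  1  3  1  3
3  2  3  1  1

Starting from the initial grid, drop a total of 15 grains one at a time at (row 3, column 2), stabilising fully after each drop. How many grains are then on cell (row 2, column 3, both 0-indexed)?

t=0: 3  2  2  3  1
0  2  1  0  0
3  2  2  0  2
0  1  3  1  3
3  2  3  1  1
t=1: 3  2  2  3  1
0  2  1  0  0
3  2  3  0  2
0  2  1  2  3
3  3  0  2  1
t=2: 3  2  2  3  1
0  2  1  0  0
3  2  3  0  2
0  2  2  2  3
3  3  0  2  1
t=3: 3  2  2  3  1
0  2  1  0  0
3  2  3  0  2
0  2  3  2  3
3  3  0  2  1
t=4: 3  2  2  3  1
0  2  2  0  0
3  3  0  1  2
0  3  1  3  3
3  3  1  2  1
t=5: 3  2  2  3  1
0  2  2  0  0
3  3  0  1  2
0  3  2  3  3
3  3  1  2  1
t=6: 3  2  2  3  1
0  2  2  0  0
3  3  0  1  2
0  3  3  3  3
3  3  1  2  1
t=7: 3  2  2  3  1
1  3  2  0  0
0  1  2  2  3
3  2  2  1  0
0  1  3  3  2
t=8: 3  2  2  3  1
1  3  2  0  0
0  1  2  2  3
3  2  3  1  0
0  1  3  3  2
t=9: 3  2  2  3  1
1  3  2  0  0
0  1  3  2  3
3  3  1  3  0
0  2  1  0  3
t=10: 3  2  2  3  1
1  3  2  0  0
0  1  3  2  3
3  3  2  3  0
0  2  1  0  3
t=11: 3  2  2  3  1
1  3  2  0  0
0  1  3  2  3
3  3  3  3  0
0  2  1  0  3
t=12: 3  2  2  3  1
1  3  3  1  1
1  3  1  1  0
0  1  3  1  2
1  3  2  1  3
t=13: 3  2  2  3  1
1  3  3  1  1
1  3  2  1  0
0  2  0  2  2
1  3  3  1  3
t=14: 3  2  2  3  1
1  3  3  1  1
1  3  2  1  0
0  2  1  2  2
1  3  3  1  3
t=15: 3  2  2  3  1
1  3  3  1  1
1  3  2  1  0
0  2  2  2  2
1  3  3  1  3

1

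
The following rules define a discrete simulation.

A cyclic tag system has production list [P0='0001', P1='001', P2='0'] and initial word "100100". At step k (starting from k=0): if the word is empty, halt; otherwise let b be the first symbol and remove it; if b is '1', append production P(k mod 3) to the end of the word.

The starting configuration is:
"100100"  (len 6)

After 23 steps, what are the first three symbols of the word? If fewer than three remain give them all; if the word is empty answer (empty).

(empty)

k=0  "100100"  (len 6)
k=1  "001000001"  (len 9)
k=2  "01000001"  (len 8)
k=3  "1000001"  (len 7)
k=4  "0000010001"  (len 10)
k=5  "000010001"  (len 9)
k=6  "00010001"  (len 8)
k=7  "0010001"  (len 7)
k=8  "010001"  (len 6)
k=9  "10001"  (len 5)
k=10  "00010001"  (len 8)
k=11  "0010001"  (len 7)
k=12  "010001"  (len 6)
k=13  "10001"  (len 5)
k=14  "0001001"  (len 7)
k=15  "001001"  (len 6)
k=16  "01001"  (len 5)
k=17  "1001"  (len 4)
k=18  "0010"  (len 4)
k=19  "010"  (len 3)
k=20  "10"  (len 2)
k=21  "00"  (len 2)
k=22  "0"  (len 1)
k=23  (halted — word empty)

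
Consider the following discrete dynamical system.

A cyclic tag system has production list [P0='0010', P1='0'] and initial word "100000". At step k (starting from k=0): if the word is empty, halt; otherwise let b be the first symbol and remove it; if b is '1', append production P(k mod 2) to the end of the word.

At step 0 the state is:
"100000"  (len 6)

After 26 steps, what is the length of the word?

4

k=0  "100000"  (len 6)
k=1  "000000010"  (len 9)
k=2  "00000010"  (len 8)
k=3  "0000010"  (len 7)
k=4  "000010"  (len 6)
k=5  "00010"  (len 5)
k=6  "0010"  (len 4)
k=7  "010"  (len 3)
k=8  "10"  (len 2)
k=9  "00010"  (len 5)
k=10  "0010"  (len 4)
k=11  "010"  (len 3)
k=12  "10"  (len 2)
k=13  "00010"  (len 5)
k=14  "0010"  (len 4)
k=15  "010"  (len 3)
k=16  "10"  (len 2)
k=17  "00010"  (len 5)
k=18  "0010"  (len 4)
k=19  "010"  (len 3)
k=20  "10"  (len 2)
k=21  "00010"  (len 5)
k=22  "0010"  (len 4)
k=23  "010"  (len 3)
k=24  "10"  (len 2)
k=25  "00010"  (len 5)
k=26  "0010"  (len 4)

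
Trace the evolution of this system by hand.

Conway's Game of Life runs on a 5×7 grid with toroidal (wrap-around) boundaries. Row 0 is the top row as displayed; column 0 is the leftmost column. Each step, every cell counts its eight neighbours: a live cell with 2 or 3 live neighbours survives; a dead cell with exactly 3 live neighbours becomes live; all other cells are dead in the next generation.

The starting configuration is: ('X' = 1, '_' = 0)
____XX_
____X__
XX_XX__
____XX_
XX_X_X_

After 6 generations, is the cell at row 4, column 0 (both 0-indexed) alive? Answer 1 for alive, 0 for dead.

0

0) ____XX_
____X__
XX_XX__
____XX_
XX_X_X_
1) ___X_XX
_______
___X___
_____X_
___X___
2) ____X__
____X__
_______
____X__
_____XX
3) ____X__
_______
_______
_____X_
____XX_
4) ____XX_
_______
_______
____XX_
____XX_
5) ____XX_
_______
_______
____XX_
___X__X
6) ____XX_
_______
_______
____XX_
___X__X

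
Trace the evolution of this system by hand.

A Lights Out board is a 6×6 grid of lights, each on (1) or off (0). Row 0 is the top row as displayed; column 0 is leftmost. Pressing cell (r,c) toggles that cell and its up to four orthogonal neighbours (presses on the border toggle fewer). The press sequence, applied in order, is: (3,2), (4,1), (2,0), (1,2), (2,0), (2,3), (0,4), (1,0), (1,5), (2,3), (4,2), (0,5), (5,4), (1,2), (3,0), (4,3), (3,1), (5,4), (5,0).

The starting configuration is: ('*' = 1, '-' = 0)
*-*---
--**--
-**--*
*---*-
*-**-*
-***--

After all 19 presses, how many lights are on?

17

[0] *-*---
--**--
-**--*
*---*-
*-**-*
-***--
[1] *-*---
--**--
-*---*
*****-
*--*-*
-***--
[2] *-*---
--**--
-*---*
*-***-
-***-*
--**--
[3] *-*---
*-**--
*----*
--***-
-***-*
--**--
[4] *-----
**----
*-*--*
--***-
-***-*
--**--
[5] *-----
-*----
-**--*
*-***-
-***-*
--**--
[6] *-----
-*-*--
-*-***
*-*-*-
-***-*
--**--
[7] *--***
-*-**-
-*-***
*-*-*-
-***-*
--**--
[8] ---***
*--**-
**-***
*-*-*-
-***-*
--**--
[9] ---**-
*--*-*
**-**-
*-*-*-
-***-*
--**--
[10] ---**-
*----*
***---
*-***-
-***-*
--**--
[11] ---**-
*----*
***---
*--**-
-----*
---*--
[12] ---*-*
*-----
***---
*--**-
-----*
---*--
[13] ---*-*
*-----
***---
*--**-
----**
----**
[14] --**-*
****--
**----
*--**-
----**
----**
[15] --**-*
****--
-*----
-*-**-
*---**
----**
[16] --**-*
****--
-*----
-*--*-
*-**-*
---***
[17] --**-*
****--
------
*-*-*-
****-*
---***
[18] --**-*
****--
------
*-*-*-
******
------
[19] --**-*
****--
------
*-*-*-
-*****
**----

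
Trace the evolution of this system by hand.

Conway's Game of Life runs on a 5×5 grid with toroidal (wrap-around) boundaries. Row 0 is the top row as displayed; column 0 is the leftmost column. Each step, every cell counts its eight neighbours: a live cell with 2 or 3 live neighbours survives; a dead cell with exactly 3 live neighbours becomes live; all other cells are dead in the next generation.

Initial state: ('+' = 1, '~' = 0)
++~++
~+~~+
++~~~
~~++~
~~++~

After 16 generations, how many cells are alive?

12

k=0  ++~++
~+~~+
++~~~
~~++~
~~++~
k=1  ~+~~~
~~~+~
++~++
~~~++
+~~~~
k=2  ~~~~~
~+~+~
+~~~~
~+++~
+~~~+
k=3  +~~~+
~~~~~
+~~++
~+++~
+++++
k=4  ~~+~~
~~~+~
++~++
~~~~~
~~~~~
k=5  ~~~~~
++~+~
+~+++
+~~~+
~~~~~
k=6  ~~~~~
++~+~
~~+~~
++~~~
~~~~~
k=7  ~~~~~
~++~~
~~+~+
~+~~~
~~~~~
k=8  ~~~~~
~+++~
+~++~
~~~~~
~~~~~
k=9  ~~+~~
~+~++
~~~++
~~~~~
~~~~~
k=10  ~~++~
+~~~+
+~+++
~~~~~
~~~~~
k=11  ~~~++
+~~~~
++~+~
~~~++
~~~~~
k=12  ~~~~+
++++~
++++~
+~+++
~~~~~
k=13  +++++
~~~~~
~~~~~
+~~~~
+~~~~
k=14  +++++
+++++
~~~~~
~~~~~
~~++~
k=15  ~~~~~
~~~~~
+++++
~~~~~
+~~~~
k=16  ~~~~~
+++++
+++++
~~++~
~~~~~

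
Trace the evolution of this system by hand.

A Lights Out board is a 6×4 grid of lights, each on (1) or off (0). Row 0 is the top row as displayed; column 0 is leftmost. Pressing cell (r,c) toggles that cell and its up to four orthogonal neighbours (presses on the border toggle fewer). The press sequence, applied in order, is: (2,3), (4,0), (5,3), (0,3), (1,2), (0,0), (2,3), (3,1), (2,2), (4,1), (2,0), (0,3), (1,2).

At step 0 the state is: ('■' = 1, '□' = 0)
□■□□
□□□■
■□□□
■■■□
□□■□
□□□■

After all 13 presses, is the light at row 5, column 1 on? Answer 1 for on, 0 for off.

[0] □■□□
□□□■
■□□□
■■■□
□□■□
□□□■
[1] □■□□
□□□□
■□■■
■■■■
□□■□
□□□■
[2] □■□□
□□□□
■□■■
□■■■
■■■□
■□□■
[3] □■□□
□□□□
■□■■
□■■■
■■■■
■□■□
[4] □■■■
□□□■
■□■■
□■■■
■■■■
■□■□
[5] □■□■
□■■□
■□□■
□■■■
■■■■
■□■□
[6] ■□□■
■■■□
■□□■
□■■■
■■■■
■□■□
[7] ■□□■
■■■■
■□■□
□■■□
■■■■
■□■□
[8] ■□□■
■■■■
■■■□
■□□□
■□■■
■□■□
[9] ■□□■
■■□■
■□□■
■□■□
■□■■
■□■□
[10] ■□□■
■■□■
■□□■
■■■□
□■□■
■■■□
[11] ■□□■
□■□■
□■□■
□■■□
□■□■
■■■□
[12] ■□■□
□■□□
□■□■
□■■□
□■□■
■■■□
[13] ■□□□
□□■■
□■■■
□■■□
□■□■
■■■□

1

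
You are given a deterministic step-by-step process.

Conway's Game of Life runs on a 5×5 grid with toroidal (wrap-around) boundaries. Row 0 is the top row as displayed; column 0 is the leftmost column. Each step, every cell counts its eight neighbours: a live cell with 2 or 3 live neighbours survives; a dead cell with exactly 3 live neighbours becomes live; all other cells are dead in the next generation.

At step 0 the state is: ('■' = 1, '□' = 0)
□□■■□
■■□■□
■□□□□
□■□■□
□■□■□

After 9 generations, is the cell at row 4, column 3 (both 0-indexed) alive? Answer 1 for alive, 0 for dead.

0

0) □□■■□
■■□■□
■□□□□
□■□■□
□■□■□
1) ■□□■□
■■□■□
■□□□□
■■□□■
□■□■■
2) □□□■□
■■■□□
□□■□□
□■■■□
□■□■□
3) ■□□■■
□■■■□
■□□□□
□■□■□
□■□■■
4) □□□□□
□■■■□
■□□■■
□■□■□
□■□□□
5) □■□□□
■■■■□
■□□□□
□■□■□
□□■□□
6) ■□□■□
■□■□■
■□□■□
□■■□□
□■■□□
7) ■□□■□
■□■□□
■□□■□
■□□■□
■□□■□
8) ■□■■□
■□■■□
■□■■□
■■■■□
■■■■□
9) ■□□□□
■□□□□
■□□□□
□□□□□
□□□□□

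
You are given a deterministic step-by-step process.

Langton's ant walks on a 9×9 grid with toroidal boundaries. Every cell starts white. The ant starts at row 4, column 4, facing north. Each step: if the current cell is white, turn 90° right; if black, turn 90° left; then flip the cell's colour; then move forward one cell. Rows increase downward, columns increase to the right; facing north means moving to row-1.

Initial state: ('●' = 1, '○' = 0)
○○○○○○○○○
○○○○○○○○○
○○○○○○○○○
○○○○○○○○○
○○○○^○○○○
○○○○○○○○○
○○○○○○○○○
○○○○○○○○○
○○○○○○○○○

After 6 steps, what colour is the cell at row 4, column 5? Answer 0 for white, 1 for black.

t=0: ○○○○○○○○○
○○○○○○○○○
○○○○○○○○○
○○○○○○○○○
○○○○^○○○○
○○○○○○○○○
○○○○○○○○○
○○○○○○○○○
○○○○○○○○○
t=1: ○○○○○○○○○
○○○○○○○○○
○○○○○○○○○
○○○○○○○○○
○○○○●>○○○
○○○○○○○○○
○○○○○○○○○
○○○○○○○○○
○○○○○○○○○
t=2: ○○○○○○○○○
○○○○○○○○○
○○○○○○○○○
○○○○○○○○○
○○○○●●○○○
○○○○○v○○○
○○○○○○○○○
○○○○○○○○○
○○○○○○○○○
t=3: ○○○○○○○○○
○○○○○○○○○
○○○○○○○○○
○○○○○○○○○
○○○○●●○○○
○○○○<●○○○
○○○○○○○○○
○○○○○○○○○
○○○○○○○○○
t=4: ○○○○○○○○○
○○○○○○○○○
○○○○○○○○○
○○○○○○○○○
○○○○^●○○○
○○○○●●○○○
○○○○○○○○○
○○○○○○○○○
○○○○○○○○○
t=5: ○○○○○○○○○
○○○○○○○○○
○○○○○○○○○
○○○○○○○○○
○○○<○●○○○
○○○○●●○○○
○○○○○○○○○
○○○○○○○○○
○○○○○○○○○
t=6: ○○○○○○○○○
○○○○○○○○○
○○○○○○○○○
○○○^○○○○○
○○○●○●○○○
○○○○●●○○○
○○○○○○○○○
○○○○○○○○○
○○○○○○○○○

1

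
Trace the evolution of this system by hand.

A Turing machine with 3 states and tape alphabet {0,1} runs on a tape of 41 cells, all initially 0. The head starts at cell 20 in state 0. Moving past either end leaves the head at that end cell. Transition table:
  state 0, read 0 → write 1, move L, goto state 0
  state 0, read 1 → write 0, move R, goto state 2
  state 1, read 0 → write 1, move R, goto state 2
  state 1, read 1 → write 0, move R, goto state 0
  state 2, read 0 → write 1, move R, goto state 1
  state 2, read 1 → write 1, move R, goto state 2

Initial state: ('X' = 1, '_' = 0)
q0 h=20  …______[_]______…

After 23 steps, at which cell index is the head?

2

step 0: q0 h=20  …______[_]______…
step 1: q0 h=19  …______[_]X_____…
step 2: q0 h=18  …______[_]XX____…
step 3: q0 h=17  …______[_]XXX___…
step 4: q0 h=16  …______[_]XXXX__…
step 5: q0 h=15  …______[_]XXXXX_…
step 6: q0 h=14  …______[_]XXXXXX…
step 7: q0 h=13  …______[_]XXXXXX…
step 8: q0 h=12  …______[_]XXXXXX…
step 9: q0 h=11  …______[_]XXXXXX…
step 10: q0 h=10  …______[_]XXXXXX…
step 11: q0 h= 9  …______[_]XXXXXX…
step 12: q0 h= 8  …______[_]XXXXXX…
step 13: q0 h= 7  …______[_]XXXXXX…
step 14: q0 h= 6  |______[_]XXXXXX…
step 15: q0 h= 5  |_____[_]XXXXXX…
step 16: q0 h= 4  |____[_]XXXXXX…
step 17: q0 h= 3  |___[_]XXXXXX…
step 18: q0 h= 2  |__[_]XXXXXX…
step 19: q0 h= 1  |_[_]XXXXXX…
step 20: q0 h= 0  |[_]XXXXXX…
step 21: q0 h= 0  |[X]XXXXXX…
step 22: q2 h= 1  |_[X]XXXXXX…
step 23: q2 h= 2  |_X[X]XXXXXX…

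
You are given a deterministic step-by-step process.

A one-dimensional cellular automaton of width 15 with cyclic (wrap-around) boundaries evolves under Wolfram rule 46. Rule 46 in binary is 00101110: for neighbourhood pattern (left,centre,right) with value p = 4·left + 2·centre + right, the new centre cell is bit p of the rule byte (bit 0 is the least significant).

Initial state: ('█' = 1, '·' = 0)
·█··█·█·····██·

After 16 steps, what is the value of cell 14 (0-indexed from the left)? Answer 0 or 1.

step 0: ·█··█·█·····██·
step 1: ██·████····██··
step 2: █·██······██··█
step 3: ·██······██··██
step 4: ██······██··██·
step 5: █······██··██·█
step 6: ······██··██·██
step 7: ·····██··██·██·
step 8: ····██··██·██··
step 9: ···██··██·██···
step 10: ··██··██·██····
step 11: ·██··██·██·····
step 12: ██··██·██······
step 13: █··██·██······█
step 14: ··██·██······██
step 15: ·██·██······██·
step 16: ██·██······██··

0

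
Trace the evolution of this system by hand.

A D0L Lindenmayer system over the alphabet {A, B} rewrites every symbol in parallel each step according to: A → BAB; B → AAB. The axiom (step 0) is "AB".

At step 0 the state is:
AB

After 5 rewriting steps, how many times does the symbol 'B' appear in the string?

243

gen 0: AB
gen 1: BABAAB
gen 2: AABBABAABBABBABAAB
gen 3: BABBABAABAABBABAABBABBABAABAABBABAABAABBABAABBABBABAAB
gen 4: AABBABAABAABBABAABBABBABAABBABBABAABAABBABAABBABBABAABAABB…BAABBABBABAABAABBABAABBABBABAABAABBABAABAABBABAABBABBABAAB  (len 162)
gen 5: BABBABAABAABBABAABBABBABAABBABBABAABAABBABAABBABBABAABAABB…BAABBABBABAABAABBABAABBABBABAABAABBABAABAABBABAABBABBABAAB  (len 486)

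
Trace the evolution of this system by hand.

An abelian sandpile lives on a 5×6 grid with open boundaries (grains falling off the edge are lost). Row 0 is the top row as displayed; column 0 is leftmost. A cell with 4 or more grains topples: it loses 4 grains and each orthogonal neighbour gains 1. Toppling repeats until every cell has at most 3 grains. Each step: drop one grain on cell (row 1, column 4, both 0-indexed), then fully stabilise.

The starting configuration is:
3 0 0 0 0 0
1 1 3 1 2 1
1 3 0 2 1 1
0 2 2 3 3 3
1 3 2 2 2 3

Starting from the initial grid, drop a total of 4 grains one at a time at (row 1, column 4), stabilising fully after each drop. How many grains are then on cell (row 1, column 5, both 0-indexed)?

2

step 0: 3 0 0 0 0 0
1 1 3 1 2 1
1 3 0 2 1 1
0 2 2 3 3 3
1 3 2 2 2 3
step 1: 3 0 0 0 0 0
1 1 3 1 3 1
1 3 0 2 1 1
0 2 2 3 3 3
1 3 2 2 2 3
step 2: 3 0 0 0 1 0
1 1 3 2 0 2
1 3 0 2 2 1
0 2 2 3 3 3
1 3 2 2 2 3
step 3: 3 0 0 0 1 0
1 1 3 2 1 2
1 3 0 2 2 1
0 2 2 3 3 3
1 3 2 2 2 3
step 4: 3 0 0 0 1 0
1 1 3 2 2 2
1 3 0 2 2 1
0 2 2 3 3 3
1 3 2 2 2 3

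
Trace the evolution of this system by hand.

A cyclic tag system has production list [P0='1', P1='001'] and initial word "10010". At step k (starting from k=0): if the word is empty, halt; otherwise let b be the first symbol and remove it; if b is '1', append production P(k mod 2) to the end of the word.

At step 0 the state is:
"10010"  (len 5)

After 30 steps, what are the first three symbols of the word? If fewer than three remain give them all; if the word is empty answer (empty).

t=0: "10010"  (len 5)
t=1: "00101"  (len 5)
t=2: "0101"  (len 4)
t=3: "101"  (len 3)
t=4: "01001"  (len 5)
t=5: "1001"  (len 4)
t=6: "001001"  (len 6)
t=7: "01001"  (len 5)
t=8: "1001"  (len 4)
t=9: "0011"  (len 4)
t=10: "011"  (len 3)
t=11: "11"  (len 2)
t=12: "1001"  (len 4)
t=13: "0011"  (len 4)
t=14: "011"  (len 3)
t=15: "11"  (len 2)
t=16: "1001"  (len 4)
t=17: "0011"  (len 4)
t=18: "011"  (len 3)
t=19: "11"  (len 2)
t=20: "1001"  (len 4)
t=21: "0011"  (len 4)
t=22: "011"  (len 3)
t=23: "11"  (len 2)
t=24: "1001"  (len 4)
t=25: "0011"  (len 4)
t=26: "011"  (len 3)
t=27: "11"  (len 2)
t=28: "1001"  (len 4)
t=29: "0011"  (len 4)
t=30: "011"  (len 3)

011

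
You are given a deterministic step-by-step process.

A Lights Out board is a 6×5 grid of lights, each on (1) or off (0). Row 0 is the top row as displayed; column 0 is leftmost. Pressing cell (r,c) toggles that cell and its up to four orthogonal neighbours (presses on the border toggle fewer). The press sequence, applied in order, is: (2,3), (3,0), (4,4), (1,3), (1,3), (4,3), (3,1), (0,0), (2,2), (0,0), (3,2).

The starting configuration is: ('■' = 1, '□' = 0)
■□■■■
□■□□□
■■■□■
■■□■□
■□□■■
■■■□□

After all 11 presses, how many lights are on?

0) ■□■■■
□■□□□
■■■□■
■■□■□
■□□■■
■■■□□
1) ■□■■■
□■□■□
■■□■□
■■□□□
■□□■■
■■■□□
2) ■□■■■
□■□■□
□■□■□
□□□□□
□□□■■
■■■□□
3) ■□■■■
□■□■□
□■□■□
□□□□■
□□□□□
■■■□■
4) ■□■□■
□■■□■
□■□□□
□□□□■
□□□□□
■■■□■
5) ■□■■■
□■□■□
□■□■□
□□□□■
□□□□□
■■■□■
6) ■□■■■
□■□■□
□■□■□
□□□■■
□□■■■
■■■■■
7) ■□■■■
□■□■□
□□□■□
■■■■■
□■■■■
■■■■■
8) □■■■■
■■□■□
□□□■□
■■■■■
□■■■■
■■■■■
9) □■■■■
■■■■□
□■■□□
■■□■■
□■■■■
■■■■■
10) ■□■■■
□■■■□
□■■□□
■■□■■
□■■■■
■■■■■
11) ■□■■■
□■■■□
□■□□□
■□■□■
□■□■■
■■■■■

19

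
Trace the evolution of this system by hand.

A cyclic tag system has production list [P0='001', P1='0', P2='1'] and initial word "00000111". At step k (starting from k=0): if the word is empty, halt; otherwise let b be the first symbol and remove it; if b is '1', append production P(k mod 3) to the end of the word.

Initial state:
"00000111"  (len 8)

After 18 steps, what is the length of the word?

t=0: "00000111"  (len 8)
t=1: "0000111"  (len 7)
t=2: "000111"  (len 6)
t=3: "00111"  (len 5)
t=4: "0111"  (len 4)
t=5: "111"  (len 3)
t=6: "111"  (len 3)
t=7: "11001"  (len 5)
t=8: "10010"  (len 5)
t=9: "00101"  (len 5)
t=10: "0101"  (len 4)
t=11: "101"  (len 3)
t=12: "011"  (len 3)
t=13: "11"  (len 2)
t=14: "10"  (len 2)
t=15: "01"  (len 2)
t=16: "1"  (len 1)
t=17: "0"  (len 1)
t=18: (halted — word empty)

0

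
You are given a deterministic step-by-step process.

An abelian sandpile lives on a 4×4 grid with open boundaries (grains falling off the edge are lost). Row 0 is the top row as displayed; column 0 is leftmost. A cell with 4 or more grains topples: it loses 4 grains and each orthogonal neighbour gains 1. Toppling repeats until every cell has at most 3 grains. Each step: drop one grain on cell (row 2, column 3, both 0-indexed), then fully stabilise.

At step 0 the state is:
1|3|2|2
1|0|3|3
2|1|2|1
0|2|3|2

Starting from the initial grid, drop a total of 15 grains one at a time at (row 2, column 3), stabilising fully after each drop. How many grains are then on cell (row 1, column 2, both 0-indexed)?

0

k=0  1|3|2|2
1|0|3|3
2|1|2|1
0|2|3|2
k=1  1|3|2|2
1|0|3|3
2|1|2|2
0|2|3|2
k=2  1|3|2|2
1|0|3|3
2|1|2|3
0|2|3|2
k=3  1|3|3|3
1|1|1|1
2|2|1|3
0|3|1|0
k=4  1|3|3|3
1|1|1|2
2|2|2|0
0|3|1|1
k=5  1|3|3|3
1|1|1|2
2|2|2|1
0|3|1|1
k=6  1|3|3|3
1|1|1|2
2|2|2|2
0|3|1|1
k=7  1|3|3|3
1|1|1|2
2|2|2|3
0|3|1|1
k=8  1|3|3|3
1|1|1|3
2|2|3|0
0|3|1|2
k=9  1|3|3|3
1|1|1|3
2|2|3|1
0|3|1|2
k=10  1|3|3|3
1|1|1|3
2|2|3|2
0|3|1|2
k=11  1|3|3|3
1|1|1|3
2|2|3|3
0|3|1|2
k=12  2|0|2|1
1|3|0|2
2|3|1|2
0|3|2|3
k=13  2|0|2|1
1|3|0|2
2|3|1|3
0|3|2|3
k=14  2|0|2|1
1|3|0|3
2|3|2|1
0|3|3|0
k=15  2|0|2|1
1|3|0|3
2|3|2|2
0|3|3|0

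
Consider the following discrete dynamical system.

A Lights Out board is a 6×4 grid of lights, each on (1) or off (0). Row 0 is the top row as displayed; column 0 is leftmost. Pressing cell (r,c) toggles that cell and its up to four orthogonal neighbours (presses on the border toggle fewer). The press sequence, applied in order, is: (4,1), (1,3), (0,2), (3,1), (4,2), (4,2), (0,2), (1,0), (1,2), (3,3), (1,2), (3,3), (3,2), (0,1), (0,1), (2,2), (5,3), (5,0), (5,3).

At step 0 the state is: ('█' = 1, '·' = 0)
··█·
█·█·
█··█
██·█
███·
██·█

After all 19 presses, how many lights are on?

13

t=0: ··█·
█·█·
█··█
██·█
███·
██·█
t=1: ··█·
█·█·
█··█
█··█
····
█··█
t=2: ··██
█··█
█···
█··█
····
█··█
t=3: ·█··
█·██
█···
█··█
····
█··█
t=4: ·█··
█·██
██··
·███
·█··
█··█
t=5: ·█··
█·██
██··
·█·█
··██
█·██
t=6: ·█··
█·██
██··
·███
·█··
█··█
t=7: ··██
█··█
██··
·███
·█··
█··█
t=8: █·██
·█·█
·█··
·███
·█··
█··█
t=9: █··█
··█·
·██·
·███
·█··
█··█
t=10: █··█
··█·
·███
·█··
·█·█
█··█
t=11: █·██
·█·█
·█·█
·█··
·█·█
█··█
t=12: █·██
·█·█
·█··
·███
·█··
█··█
t=13: █·██
·█·█
·██·
····
·██·
█··█
t=14: ·█·█
···█
·██·
····
·██·
█··█
t=15: █·██
·█·█
·██·
····
·██·
█··█
t=16: █·██
·███
···█
··█·
·██·
█··█
t=17: █·██
·███
···█
··█·
·███
█·█·
t=18: █·██
·███
···█
··█·
████
·██·
t=19: █·██
·███
···█
··█·
███·
·█·█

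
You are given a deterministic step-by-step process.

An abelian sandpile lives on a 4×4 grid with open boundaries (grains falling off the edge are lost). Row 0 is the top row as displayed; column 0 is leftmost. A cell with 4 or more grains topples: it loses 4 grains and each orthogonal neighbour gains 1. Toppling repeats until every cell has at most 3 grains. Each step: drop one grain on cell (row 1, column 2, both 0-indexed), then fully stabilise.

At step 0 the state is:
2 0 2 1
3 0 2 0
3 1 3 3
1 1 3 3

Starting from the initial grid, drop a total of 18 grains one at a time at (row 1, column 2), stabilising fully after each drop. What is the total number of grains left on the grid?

gen 0: 2 0 2 1
3 0 2 0
3 1 3 3
1 1 3 3
gen 1: 2 0 2 1
3 0 3 0
3 1 3 3
1 1 3 3
gen 2: 2 0 3 1
3 1 1 2
3 2 2 1
1 2 1 1
gen 3: 2 0 3 1
3 1 2 2
3 2 2 1
1 2 1 1
gen 4: 2 0 3 1
3 1 3 2
3 2 2 1
1 2 1 1
gen 5: 2 1 0 2
3 2 1 3
3 2 3 1
1 2 1 1
gen 6: 2 1 0 2
3 2 2 3
3 2 3 1
1 2 1 1
gen 7: 2 1 0 2
3 2 3 3
3 2 3 1
1 2 1 1
gen 8: 2 1 1 3
3 3 2 0
3 3 0 3
1 2 2 1
gen 9: 2 1 1 3
3 3 3 0
3 3 0 3
1 2 2 1
gen 10: 3 2 2 3
1 2 1 1
1 1 2 3
2 3 2 1
gen 11: 3 2 2 3
1 2 2 1
1 1 2 3
2 3 2 1
gen 12: 3 2 2 3
1 2 3 1
1 1 2 3
2 3 2 1
gen 13: 3 2 3 3
1 3 0 2
1 1 3 3
2 3 2 1
gen 14: 3 2 3 3
1 3 1 2
1 1 3 3
2 3 2 1
gen 15: 3 2 3 3
1 3 2 2
1 1 3 3
2 3 2 1
gen 16: 3 2 3 3
1 3 3 2
1 1 3 3
2 3 2 1
gen 17: 0 1 3 1
3 2 0 2
1 3 2 1
2 3 3 2
gen 18: 0 1 3 1
3 2 1 2
1 3 2 1
2 3 3 2

30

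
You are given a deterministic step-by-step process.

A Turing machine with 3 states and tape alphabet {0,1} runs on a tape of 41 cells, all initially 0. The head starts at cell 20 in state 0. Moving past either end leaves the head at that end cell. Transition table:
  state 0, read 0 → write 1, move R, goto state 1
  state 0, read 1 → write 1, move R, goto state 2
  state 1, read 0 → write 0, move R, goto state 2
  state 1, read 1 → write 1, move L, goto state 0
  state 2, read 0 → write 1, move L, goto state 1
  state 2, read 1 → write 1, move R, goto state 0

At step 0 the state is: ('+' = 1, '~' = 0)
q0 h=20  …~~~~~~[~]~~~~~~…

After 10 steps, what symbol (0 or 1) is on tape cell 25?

1

step 0: q0 h=20  …~~~~~~[~]~~~~~~…
step 1: q1 h=21  …~~~~~+[~]~~~~~~…
step 2: q2 h=22  …~~~~+~[~]~~~~~~…
step 3: q1 h=21  …~~~~~+[~]+~~~~~…
step 4: q2 h=22  …~~~~+~[+]~~~~~~…
step 5: q0 h=23  …~~~+~+[~]~~~~~~…
step 6: q1 h=24  …~~+~++[~]~~~~~~…
step 7: q2 h=25  …~+~++~[~]~~~~~~…
step 8: q1 h=24  …~~+~++[~]+~~~~~…
step 9: q2 h=25  …~+~++~[+]~~~~~~…
step 10: q0 h=26  …+~++~+[~]~~~~~~…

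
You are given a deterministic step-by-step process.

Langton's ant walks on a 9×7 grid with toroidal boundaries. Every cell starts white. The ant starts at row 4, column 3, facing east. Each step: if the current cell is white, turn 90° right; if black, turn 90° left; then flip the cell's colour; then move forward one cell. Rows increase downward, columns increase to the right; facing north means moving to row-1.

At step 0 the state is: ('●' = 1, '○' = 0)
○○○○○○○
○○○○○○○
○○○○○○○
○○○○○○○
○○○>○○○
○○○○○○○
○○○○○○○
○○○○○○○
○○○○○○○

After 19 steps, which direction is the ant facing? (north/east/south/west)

gen 0: ○○○○○○○
○○○○○○○
○○○○○○○
○○○○○○○
○○○>○○○
○○○○○○○
○○○○○○○
○○○○○○○
○○○○○○○
gen 1: ○○○○○○○
○○○○○○○
○○○○○○○
○○○○○○○
○○○●○○○
○○○v○○○
○○○○○○○
○○○○○○○
○○○○○○○
gen 2: ○○○○○○○
○○○○○○○
○○○○○○○
○○○○○○○
○○○●○○○
○○<●○○○
○○○○○○○
○○○○○○○
○○○○○○○
gen 3: ○○○○○○○
○○○○○○○
○○○○○○○
○○○○○○○
○○^●○○○
○○●●○○○
○○○○○○○
○○○○○○○
○○○○○○○
gen 4: ○○○○○○○
○○○○○○○
○○○○○○○
○○○○○○○
○○●>○○○
○○●●○○○
○○○○○○○
○○○○○○○
○○○○○○○
gen 5: ○○○○○○○
○○○○○○○
○○○○○○○
○○○^○○○
○○●○○○○
○○●●○○○
○○○○○○○
○○○○○○○
○○○○○○○
gen 6: ○○○○○○○
○○○○○○○
○○○○○○○
○○○●>○○
○○●○○○○
○○●●○○○
○○○○○○○
○○○○○○○
○○○○○○○
gen 7: ○○○○○○○
○○○○○○○
○○○○○○○
○○○●●○○
○○●○v○○
○○●●○○○
○○○○○○○
○○○○○○○
○○○○○○○
gen 8: ○○○○○○○
○○○○○○○
○○○○○○○
○○○●●○○
○○●<●○○
○○●●○○○
○○○○○○○
○○○○○○○
○○○○○○○
gen 9: ○○○○○○○
○○○○○○○
○○○○○○○
○○○^●○○
○○●●●○○
○○●●○○○
○○○○○○○
○○○○○○○
○○○○○○○
gen 10: ○○○○○○○
○○○○○○○
○○○○○○○
○○<○●○○
○○●●●○○
○○●●○○○
○○○○○○○
○○○○○○○
○○○○○○○
gen 11: ○○○○○○○
○○○○○○○
○○^○○○○
○○●○●○○
○○●●●○○
○○●●○○○
○○○○○○○
○○○○○○○
○○○○○○○
gen 12: ○○○○○○○
○○○○○○○
○○●>○○○
○○●○●○○
○○●●●○○
○○●●○○○
○○○○○○○
○○○○○○○
○○○○○○○
gen 13: ○○○○○○○
○○○○○○○
○○●●○○○
○○●v●○○
○○●●●○○
○○●●○○○
○○○○○○○
○○○○○○○
○○○○○○○
gen 14: ○○○○○○○
○○○○○○○
○○●●○○○
○○<●●○○
○○●●●○○
○○●●○○○
○○○○○○○
○○○○○○○
○○○○○○○
gen 15: ○○○○○○○
○○○○○○○
○○●●○○○
○○○●●○○
○○v●●○○
○○●●○○○
○○○○○○○
○○○○○○○
○○○○○○○
gen 16: ○○○○○○○
○○○○○○○
○○●●○○○
○○○●●○○
○○○>●○○
○○●●○○○
○○○○○○○
○○○○○○○
○○○○○○○
gen 17: ○○○○○○○
○○○○○○○
○○●●○○○
○○○^●○○
○○○○●○○
○○●●○○○
○○○○○○○
○○○○○○○
○○○○○○○
gen 18: ○○○○○○○
○○○○○○○
○○●●○○○
○○<○●○○
○○○○●○○
○○●●○○○
○○○○○○○
○○○○○○○
○○○○○○○
gen 19: ○○○○○○○
○○○○○○○
○○^●○○○
○○●○●○○
○○○○●○○
○○●●○○○
○○○○○○○
○○○○○○○
○○○○○○○

north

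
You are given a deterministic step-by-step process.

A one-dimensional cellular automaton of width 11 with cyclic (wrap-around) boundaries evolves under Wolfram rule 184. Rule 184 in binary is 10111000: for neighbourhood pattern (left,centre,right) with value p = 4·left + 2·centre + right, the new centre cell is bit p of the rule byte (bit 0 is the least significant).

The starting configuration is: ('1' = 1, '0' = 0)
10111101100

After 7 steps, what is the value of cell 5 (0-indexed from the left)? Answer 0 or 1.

1

[0] 10111101100
[1] 01111011010
[2] 01110110101
[3] 11101101010
[4] 11011010101
[5] 10110101011
[6] 01101010111
[7] 11010101110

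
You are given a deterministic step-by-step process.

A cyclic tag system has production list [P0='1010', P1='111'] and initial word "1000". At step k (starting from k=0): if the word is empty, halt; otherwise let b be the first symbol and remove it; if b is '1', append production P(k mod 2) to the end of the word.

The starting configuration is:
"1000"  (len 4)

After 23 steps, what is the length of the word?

25

0) "1000"  (len 4)
1) "0001010"  (len 7)
2) "001010"  (len 6)
3) "01010"  (len 5)
4) "1010"  (len 4)
5) "0101010"  (len 7)
6) "101010"  (len 6)
7) "010101010"  (len 9)
8) "10101010"  (len 8)
9) "01010101010"  (len 11)
10) "1010101010"  (len 10)
11) "0101010101010"  (len 13)
12) "101010101010"  (len 12)
13) "010101010101010"  (len 15)
14) "10101010101010"  (len 14)
15) "01010101010101010"  (len 17)
16) "1010101010101010"  (len 16)
17) "0101010101010101010"  (len 19)
18) "101010101010101010"  (len 18)
19) "010101010101010101010"  (len 21)
20) "10101010101010101010"  (len 20)
21) "01010101010101010101010"  (len 23)
22) "1010101010101010101010"  (len 22)
23) "0101010101010101010101010"  (len 25)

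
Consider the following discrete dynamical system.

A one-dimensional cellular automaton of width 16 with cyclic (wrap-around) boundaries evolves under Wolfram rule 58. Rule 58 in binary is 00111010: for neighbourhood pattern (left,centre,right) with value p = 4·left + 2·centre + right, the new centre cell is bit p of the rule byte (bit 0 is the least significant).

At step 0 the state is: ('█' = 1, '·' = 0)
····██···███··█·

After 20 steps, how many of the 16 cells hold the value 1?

10

[0] ····██···███··█·
[1] ···██·█·██··██·█
[2] █·██·█·██·███·█·
[3] ·██·█·██·██··█·█
[4] ██·█·██·██·██·█·
[5] █·█·██·██·██·█·█
[6] ·█·██·██·██·█·██
[7] █·██·██·██·█·██·
[8] ·██·██·██·█·██·█
[9] ██·██·██·█·██·█·
[10] █·██·██·█·██·█·█
[11] ·██·██·█·██·█·██
[12] ██·██·█·██·█·██·
[13] █·██·█·██·█·██·█
[14] ·██·█·██·█·██·██
[15] ██·█·██·█·██·██·
[16] █·█·██·█·██·██·█
[17] ·█·██·█·██·██·██
[18] █·██·█·██·██·██·
[19] ·██·█·██·██·██·█
[20] ██·█·██·██·██·█·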